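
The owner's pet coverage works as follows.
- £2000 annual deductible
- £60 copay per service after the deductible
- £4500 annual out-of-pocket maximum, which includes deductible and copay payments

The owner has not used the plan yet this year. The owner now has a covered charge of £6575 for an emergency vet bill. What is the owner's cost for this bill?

Deductible not yet touched, so the first £2000 of the bill goes to the deductible.
That leaves £6575 − £2000 = £4575 for the copay.
Copay on this service: £60.
Owner responsibility before any cap: £2000 + £60 = £2060.
Year-to-date out-of-pocket becomes £0 + £2060 = £2060, still under the £4500 maximum, so no cap applies.

£2060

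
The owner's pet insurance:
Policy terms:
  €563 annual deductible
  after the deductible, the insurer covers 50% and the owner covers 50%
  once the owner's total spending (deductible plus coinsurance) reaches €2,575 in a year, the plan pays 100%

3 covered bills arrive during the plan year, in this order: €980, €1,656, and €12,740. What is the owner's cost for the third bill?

#1 (€980): €563 to deductible, leaving €417; coinsurance €417 × 50% = €208.50. Owner pays €771.50; OOP now €771.50.
#2 (€1,656): deductible already satisfied, so owner's share is 50% × €1,656 = €828. Owner pays €828; OOP now €1,599.50.
#3 (€12,740): deductible met; 50% of €12,740 = €6,370. OOP would hit €7,969.50 > €2,575, so the cap limits the owner to €2,575 − €1,599.50 = €975.50.

€975.50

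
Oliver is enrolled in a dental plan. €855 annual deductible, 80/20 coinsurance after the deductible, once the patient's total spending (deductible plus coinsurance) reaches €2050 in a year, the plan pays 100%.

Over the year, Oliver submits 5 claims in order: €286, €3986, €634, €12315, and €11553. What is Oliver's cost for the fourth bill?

€384.80

Claim 1 (€286): fully absorbed by the deductible. Cost to patient: €286. OOP to date €286.
Claim 2 (€3986): €569 to deductible, leaving €3417; coinsurance €3417 × 20% = €683.40. Cost to patient: €1252.40. OOP to date €1538.40.
Claim 3 (€634): deductible met; 20% of €634 = €126.80. Cost to patient: €126.80. OOP to date €1665.20.
Claim 4 (€12315): deductible met; 20% of €12315 = €2463. That would push OOP to €4128.20, over the €2050 cap, so patient pays €2050 − €1665.20 = €384.80.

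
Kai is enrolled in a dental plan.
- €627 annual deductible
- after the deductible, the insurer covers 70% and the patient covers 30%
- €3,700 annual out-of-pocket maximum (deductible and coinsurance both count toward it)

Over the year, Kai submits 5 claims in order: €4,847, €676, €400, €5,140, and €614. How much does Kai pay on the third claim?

Claim 1 — €4,847: €627 to deductible, leaving €4,220; coinsurance €4,220 × 30% = €1,266. Patient pays €1,893; OOP now €1,893.
Claim 2 — €676: deductible already satisfied, so patient's share is 30% × €676 = €202.80. Cost to patient: €202.80. OOP to date €2,095.80.
Claim 3 — €400: deductible met; 30% of €400 = €120. Patient owes €120 (running OOP €2,215.80).

€120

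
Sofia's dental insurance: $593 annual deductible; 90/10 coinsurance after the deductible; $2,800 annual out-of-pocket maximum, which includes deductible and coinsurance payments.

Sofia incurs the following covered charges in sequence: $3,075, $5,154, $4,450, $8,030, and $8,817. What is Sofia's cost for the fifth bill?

#1 ($3,075): deductible takes $593, $2,482 remains; 10% of $2,482 = $248.20. Cost to patient: $841.20. OOP to date $841.20.
#2 ($5,154): 10% coinsurance on $5,154 = $515.40. Cost to patient: $515.40. OOP to date $1,356.60.
#3 ($4,450): 10% coinsurance on $4,450 = $445. Patient owes $445 (running OOP $1,801.60).
#4 ($8,030): deductible met; 10% of $8,030 = $803. Cost to patient: $803. OOP to date $2,604.60.
#5 ($8,817): 10% coinsurance on $8,817 = $881.70. Adding that to $2,604.60 gives $3,486.30, past the $2,800 cap; patient pays only $2,800 − $2,604.60 = $195.40.

$195.40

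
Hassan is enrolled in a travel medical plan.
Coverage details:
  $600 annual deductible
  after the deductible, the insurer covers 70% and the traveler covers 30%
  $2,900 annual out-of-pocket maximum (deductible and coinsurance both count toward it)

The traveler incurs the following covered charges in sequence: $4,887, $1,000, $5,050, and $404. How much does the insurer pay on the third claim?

#1 ($4,887): deductible takes $600, $4,287 remains; 30% of $4,287 = $1,286.10. Cost to traveler: $1,886.10. OOP to date $1,886.10. Plan pays $4,887 − $1,886.10 = $3,000.90.
#2 ($1,000): deductible already satisfied, so traveler's share is 30% × $1,000 = $300. Traveler owes $300 (running OOP $2,186.10). Insurer: $1,000 − $300 = $700.
#3 ($5,050): deductible already satisfied, so traveler's share is 30% × $5,050 = $1,515. OOP would hit $3,701.10 > $2,900, so the cap limits the traveler to $2,900 − $2,186.10 = $713.90. Plan pays $5,050 − $713.90 = $4,336.10.

$4,336.10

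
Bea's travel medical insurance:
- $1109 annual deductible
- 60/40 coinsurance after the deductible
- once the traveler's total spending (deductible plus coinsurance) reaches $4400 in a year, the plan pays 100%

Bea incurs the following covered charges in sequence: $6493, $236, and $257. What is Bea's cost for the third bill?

#1 ($6493): $1109 finishes the deductible; $5384 goes to coinsurance; 40% of $5384 = $2153.60. Traveler pays $3262.60; OOP now $3262.60.
#2 ($236): deductible met; 40% of $236 = $94.40. Traveler pays $94.40; OOP now $3357.
#3 ($257): deductible met; 40% of $257 = $102.80. Traveler pays $102.80; OOP now $3459.80.

$102.80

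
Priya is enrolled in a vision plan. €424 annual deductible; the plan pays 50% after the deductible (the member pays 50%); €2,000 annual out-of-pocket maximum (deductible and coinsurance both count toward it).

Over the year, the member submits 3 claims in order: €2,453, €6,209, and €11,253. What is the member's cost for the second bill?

Claim 1 (€2,453): €424 to deductible, leaving €2,029; member's 50% is €1,014.50. Member pays €1,438.50; OOP now €1,438.50.
Claim 2 (€6,209): 50% coinsurance on €6,209 = €3,104.50. OOP would hit €4,543 > €2,000, so the cap limits the member to €2,000 − €1,438.50 = €561.50.

€561.50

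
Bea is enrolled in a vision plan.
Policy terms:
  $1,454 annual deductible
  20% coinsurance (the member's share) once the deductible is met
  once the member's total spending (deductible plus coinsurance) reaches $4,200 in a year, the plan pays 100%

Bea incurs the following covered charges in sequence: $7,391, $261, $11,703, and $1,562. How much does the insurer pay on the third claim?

Claim 1 — $7,391: deductible takes $1,454, $5,937 remains; coinsurance $5,937 × 20% = $1,187.40. Member owes $2,641.40 (running OOP $2,641.40). Plan pays $7,391 − $2,641.40 = $4,749.60.
Claim 2 — $261: 20% coinsurance on $261 = $52.20. Cost to member: $52.20. OOP to date $2,693.60. Plan pays $261 − $52.20 = $208.80.
Claim 3 — $11,703: deductible met; 20% of $11,703 = $2,340.60. That would push OOP to $5,034.20, over the $4,200 cap, so member pays $4,200 − $2,693.60 = $1,506.40. Plan pays $11,703 − $1,506.40 = $10,196.60.

$10,196.60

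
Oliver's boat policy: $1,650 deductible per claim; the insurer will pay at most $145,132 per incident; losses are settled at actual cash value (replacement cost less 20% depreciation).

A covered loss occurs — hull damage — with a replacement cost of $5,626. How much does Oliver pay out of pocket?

Depreciate 20%: the covered value is $5,626 × 0.8 = $4,500.80.
After the deductible, $4,500.80 − $1,650 = $2,850.80 remains.
That's under the $145,132 cap, so the insurer reimburses the full $2,850.80.
Out of pocket: $5,626 − $2,850.80 = $2,775.20.

$2,775.20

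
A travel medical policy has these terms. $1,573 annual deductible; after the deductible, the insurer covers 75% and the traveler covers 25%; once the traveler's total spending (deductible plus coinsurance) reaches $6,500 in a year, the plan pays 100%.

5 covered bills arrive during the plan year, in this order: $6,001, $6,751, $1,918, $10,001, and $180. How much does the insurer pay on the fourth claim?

Claim 1 ($6,001): deductible takes $1,573, $4,428 remains; traveler's 25% is $1,107. Cost to traveler: $2,680. OOP to date $2,680. Plan pays $6,001 − $2,680 = $3,321.
Claim 2 ($6,751): deductible met; 25% of $6,751 = $1,687.75. Cost to traveler: $1,687.75. OOP to date $4,367.75. Plan pays $6,751 − $1,687.75 = $5,063.25.
Claim 3 ($1,918): 25% coinsurance on $1,918 = $479.50. Traveler pays $479.50; OOP now $4,847.25. Insurer: $1,918 − $479.50 = $1,438.50.
Claim 4 ($10,001): 25% coinsurance on $10,001 = $2,500.25. OOP would hit $7,347.50 > $6,500, so the cap limits the traveler to $6,500 − $4,847.25 = $1,652.75. Plan pays $10,001 − $1,652.75 = $8,348.25.

$8,348.25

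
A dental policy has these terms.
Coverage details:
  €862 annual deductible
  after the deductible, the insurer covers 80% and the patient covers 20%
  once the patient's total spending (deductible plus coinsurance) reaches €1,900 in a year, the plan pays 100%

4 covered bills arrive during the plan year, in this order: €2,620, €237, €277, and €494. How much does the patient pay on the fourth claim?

€98.80

Claim 1 — €2,620: €862 finishes the deductible; €1,758 goes to coinsurance; coinsurance €1,758 × 20% = €351.60. Cost to patient: €1,213.60. OOP to date €1,213.60.
Claim 2 — €237: 20% coinsurance on €237 = €47.40. Cost to patient: €47.40. OOP to date €1,261.
Claim 3 — €277: 20% coinsurance on €277 = €55.40. Patient pays €55.40; OOP now €1,316.40.
Claim 4 — €494: deductible already satisfied, so patient's share is 20% × €494 = €98.80. Patient pays €98.80; OOP now €1,415.20.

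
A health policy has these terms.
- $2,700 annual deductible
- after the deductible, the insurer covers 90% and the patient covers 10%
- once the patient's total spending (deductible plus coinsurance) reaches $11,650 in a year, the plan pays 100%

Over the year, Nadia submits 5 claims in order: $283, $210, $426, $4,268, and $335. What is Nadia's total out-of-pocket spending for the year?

$2,982.20

Claim 1 — $283: all of it applies to the deductible. Cost to patient: $283. OOP to date $283.
Claim 2 — $210: entire amount goes to the deductible. Cost to patient: $210. OOP to date $493.
Claim 3 — $426: all of it applies to the deductible. Patient owes $426 (running OOP $919).
Claim 4 — $4,268: $1,781 to deductible, leaving $2,487; coinsurance $2,487 × 10% = $248.70. Patient owes $2,029.70 (running OOP $2,948.70).
Claim 5 — $335: deductible already satisfied, so patient's share is 10% × $335 = $33.50. Patient pays $33.50; OOP now $2,982.20.
Summing the patient's payments: $283 + $210 + $426 + $2,029.70 + $33.50 = $2,982.20.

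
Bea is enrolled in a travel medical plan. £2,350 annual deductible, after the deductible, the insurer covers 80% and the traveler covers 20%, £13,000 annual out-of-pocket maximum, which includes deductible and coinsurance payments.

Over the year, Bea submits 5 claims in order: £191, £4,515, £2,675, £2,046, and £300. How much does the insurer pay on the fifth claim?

£240

Claim 1 (£191): entire amount goes to the deductible. Cost to traveler: £191. OOP to date £191. Plan pays £191 − £191 = £0.
Claim 2 (£4,515): deductible takes £2,159, £2,356 remains; traveler's 20% is £471.20. Traveler owes £2,630.20 (running OOP £2,821.20). Insurer: £4,515 − £2,630.20 = £1,884.80.
Claim 3 (£2,675): deductible met; 20% of £2,675 = £535. Cost to traveler: £535. OOP to date £3,356.20. Insurer: £2,675 − £535 = £2,140.
Claim 4 (£2,046): 20% coinsurance on £2,046 = £409.20. Cost to traveler: £409.20. OOP to date £3,765.40. Plan pays £2,046 − £409.20 = £1,636.80.
Claim 5 (£300): 20% coinsurance on £300 = £60. Traveler owes £60 (running OOP £3,825.40). Plan pays £300 − £60 = £240.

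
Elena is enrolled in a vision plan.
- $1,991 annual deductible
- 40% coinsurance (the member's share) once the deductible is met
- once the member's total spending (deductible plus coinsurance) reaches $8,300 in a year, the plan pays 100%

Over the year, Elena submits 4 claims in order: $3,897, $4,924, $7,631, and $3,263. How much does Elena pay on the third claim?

$3,052.40

Claim 1 — $3,897: $1,991 to deductible, leaving $1,906; coinsurance $1,906 × 40% = $762.40. Cost to member: $2,753.40. OOP to date $2,753.40.
Claim 2 — $4,924: deductible met; 40% of $4,924 = $1,969.60. Cost to member: $1,969.60. OOP to date $4,723.
Claim 3 — $7,631: deductible already satisfied, so member's share is 40% × $7,631 = $3,052.40. Member owes $3,052.40 (running OOP $7,775.40).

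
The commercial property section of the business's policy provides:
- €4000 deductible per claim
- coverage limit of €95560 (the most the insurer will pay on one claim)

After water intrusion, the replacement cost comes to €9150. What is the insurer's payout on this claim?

€5150

After the deductible, €9150 − €4000 = €5150 remains.
€5150 ≤ €95560, so the limit doesn't bind; insurer pays €5150.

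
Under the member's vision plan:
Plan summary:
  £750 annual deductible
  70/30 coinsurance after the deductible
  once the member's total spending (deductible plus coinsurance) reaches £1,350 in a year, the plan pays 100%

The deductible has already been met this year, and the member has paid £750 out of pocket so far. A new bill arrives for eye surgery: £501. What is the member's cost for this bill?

With the deductible met, the entire £501 is subject to coinsurance.
30% of £501 = £150.30 falls to the member.
Cumulative spending £750 + £150.30 = £900.30 stays under the £1,350 maximum.

£150.30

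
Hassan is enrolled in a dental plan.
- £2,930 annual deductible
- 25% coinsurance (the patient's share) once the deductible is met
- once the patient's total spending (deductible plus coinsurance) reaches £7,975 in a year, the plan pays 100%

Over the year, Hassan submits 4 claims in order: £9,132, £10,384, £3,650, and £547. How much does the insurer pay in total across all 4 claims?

£15,738

Bill 1, £9,132: £2,930 finishes the deductible; £6,202 goes to coinsurance; coinsurance £6,202 × 25% = £1,550.50. Patient pays £4,480.50; OOP now £4,480.50. Plan pays £9,132 − £4,480.50 = £4,651.50.
Bill 2, £10,384: deductible already satisfied, so patient's share is 25% × £10,384 = £2,596. Cost to patient: £2,596. OOP to date £7,076.50. Insurer: £10,384 − £2,596 = £7,788.
Bill 3, £3,650: deductible met; 25% of £3,650 = £912.50. OOP would hit £7,989 > £7,975, so the cap limits the patient to £7,975 − £7,076.50 = £898.50. Insurer: £3,650 − £898.50 = £2,751.50.
Bill 4, £547: 25% coinsurance on £547 = £136.75. OOP would hit £8,111.75 > £7,975, so the cap limits the patient to £7,975 − £7,975 = £0. Plan pays £547 − £0 = £547.
Insurer total = bills − patient's total = £23,713 − £7,975 = £15,738.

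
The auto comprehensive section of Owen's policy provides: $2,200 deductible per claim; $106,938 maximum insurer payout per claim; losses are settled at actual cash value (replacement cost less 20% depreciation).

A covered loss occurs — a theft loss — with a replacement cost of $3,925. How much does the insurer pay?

$940

Depreciate 20%: the covered value is $3,925 × 0.8 = $3,140.
Subtract the deductible: $3,140 − $2,200 = $940.
That's under the $106,938 cap, so the insurer reimburses the full $940.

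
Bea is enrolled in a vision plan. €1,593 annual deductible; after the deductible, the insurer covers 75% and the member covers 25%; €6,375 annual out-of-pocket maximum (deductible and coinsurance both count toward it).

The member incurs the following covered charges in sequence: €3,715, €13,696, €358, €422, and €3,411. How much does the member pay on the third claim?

€89.50

Claim 1 (€3,715): deductible takes €1,593, €2,122 remains; member's 25% is €530.50. Member owes €2,123.50 (running OOP €2,123.50).
Claim 2 (€13,696): 25% coinsurance on €13,696 = €3,424. Cost to member: €3,424. OOP to date €5,547.50.
Claim 3 (€358): deductible already satisfied, so member's share is 25% × €358 = €89.50. Cost to member: €89.50. OOP to date €5,637.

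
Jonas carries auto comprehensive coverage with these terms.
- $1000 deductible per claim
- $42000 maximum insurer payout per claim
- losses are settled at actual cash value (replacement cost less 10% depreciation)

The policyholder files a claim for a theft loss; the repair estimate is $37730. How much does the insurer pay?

At 10% depreciation, ACV = $37730 − $3773 = $33957.
After the deductible, $33957 − $1000 = $32957 remains.
$32957 ≤ $42000, so the limit doesn't bind; insurer pays $32957.

$32957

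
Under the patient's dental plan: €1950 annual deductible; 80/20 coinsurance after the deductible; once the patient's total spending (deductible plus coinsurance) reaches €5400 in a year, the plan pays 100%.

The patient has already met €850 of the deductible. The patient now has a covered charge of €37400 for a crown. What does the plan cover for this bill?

Remaining deductible: €1950 − €850 = €1100.
That leaves €37400 − €1100 = €36300 for coinsurance.
Coinsurance: €36300 × 20% = €7260.
So the patient owes €1100 + €7260 = €8360 before any cap.
Adding €8360 to the €850 already spent would give €9210, which exceeds the €5400 cap; the patient pays just €5400 − €850 = €4550.
The insurer covers the remainder: €37400 − €4550 = €32850.

€32850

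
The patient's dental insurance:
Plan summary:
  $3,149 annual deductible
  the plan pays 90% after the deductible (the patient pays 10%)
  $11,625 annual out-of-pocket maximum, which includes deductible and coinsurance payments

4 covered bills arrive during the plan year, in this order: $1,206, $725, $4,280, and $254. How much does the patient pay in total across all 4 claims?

$3,480.60

Bill 1, $1,206: entire amount goes to the deductible. Patient owes $1,206 (running OOP $1,206).
Bill 2, $725: fully absorbed by the deductible. Patient owes $725 (running OOP $1,931).
Bill 3, $4,280: $1,218 to deductible, leaving $3,062; patient's 10% is $306.20. Patient pays $1,524.20; OOP now $3,455.20.
Bill 4, $254: deductible met; 10% of $254 = $25.40. Patient owes $25.40 (running OOP $3,480.60).
Summing the patient's payments: $1,206 + $725 + $1,524.20 + $25.40 = $3,480.60.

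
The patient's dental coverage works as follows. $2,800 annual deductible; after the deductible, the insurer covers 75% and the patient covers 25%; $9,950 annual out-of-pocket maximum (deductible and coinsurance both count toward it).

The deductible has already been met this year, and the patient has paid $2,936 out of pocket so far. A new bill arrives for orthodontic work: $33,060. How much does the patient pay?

With the deductible met, the entire $33,060 is subject to coinsurance.
Coinsurance: $33,060 × 25% = $8,265.
Adding $8,265 to the $2,936 already spent would give $11,201, which exceeds the $9,950 cap; the patient pays just $9,950 − $2,936 = $7,014.

$7,014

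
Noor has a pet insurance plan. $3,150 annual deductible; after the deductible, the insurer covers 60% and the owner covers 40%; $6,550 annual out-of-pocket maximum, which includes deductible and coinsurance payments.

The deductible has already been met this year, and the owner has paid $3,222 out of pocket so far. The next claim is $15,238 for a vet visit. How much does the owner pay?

$3,328

With the deductible met, the entire $15,238 is subject to coinsurance.
Coinsurance: $15,238 × 40% = $6,095.20.
Adding $6,095.20 to the $3,222 already spent would give $9,317.20, which exceeds the $6,550 cap; the owner pays just $6,550 − $3,222 = $3,328.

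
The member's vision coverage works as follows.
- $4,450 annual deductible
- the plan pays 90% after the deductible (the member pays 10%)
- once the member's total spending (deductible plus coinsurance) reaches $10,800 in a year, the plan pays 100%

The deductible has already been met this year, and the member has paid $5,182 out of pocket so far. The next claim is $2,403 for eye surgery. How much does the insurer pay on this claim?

The deductible is already satisfied, so the full bill goes to coinsurance.
Coinsurance: $2,403 × 10% = $240.30.
Total out-of-pocket so far would be $5,182 + $240.30 = $5,422.30, below the $10,800 cap — no reduction.
The insurer covers the remainder: $2,403 − $240.30 = $2,162.70.

$2,162.70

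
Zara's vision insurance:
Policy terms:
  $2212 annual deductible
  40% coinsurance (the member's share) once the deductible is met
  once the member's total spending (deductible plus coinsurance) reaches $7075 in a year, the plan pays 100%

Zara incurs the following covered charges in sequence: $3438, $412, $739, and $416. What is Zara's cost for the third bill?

$295.60

#1 ($3438): deductible takes $2212, $1226 remains; member's 40% is $490.40. Cost to member: $2702.40. OOP to date $2702.40.
#2 ($412): deductible already satisfied, so member's share is 40% × $412 = $164.80. Cost to member: $164.80. OOP to date $2867.20.
#3 ($739): deductible met; 40% of $739 = $295.60. Member pays $295.60; OOP now $3162.80.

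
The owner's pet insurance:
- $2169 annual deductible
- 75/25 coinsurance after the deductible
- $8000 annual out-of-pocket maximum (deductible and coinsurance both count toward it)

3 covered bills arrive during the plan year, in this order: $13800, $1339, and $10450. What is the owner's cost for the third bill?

Bill 1, $13800: deductible takes $2169, $11631 remains; owner's 25% is $2907.75. Cost to owner: $5076.75. OOP to date $5076.75.
Bill 2, $1339: deductible met; 25% of $1339 = $334.75. Cost to owner: $334.75. OOP to date $5411.50.
Bill 3, $10450: deductible met; 25% of $10450 = $2612.50. That would push OOP to $8024, over the $8000 cap, so owner pays $8000 − $5411.50 = $2588.50.

$2588.50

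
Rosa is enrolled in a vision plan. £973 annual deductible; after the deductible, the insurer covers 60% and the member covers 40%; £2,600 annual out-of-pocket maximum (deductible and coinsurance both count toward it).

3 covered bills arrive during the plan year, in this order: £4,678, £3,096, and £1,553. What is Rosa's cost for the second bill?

#1 (£4,678): deductible takes £973, £3,705 remains; member's 40% is £1,482. Cost to member: £2,455. OOP to date £2,455.
#2 (£3,096): deductible already satisfied, so member's share is 40% × £3,096 = £1,238.40. OOP would hit £3,693.40 > £2,600, so the cap limits the member to £2,600 − £2,455 = £145.

£145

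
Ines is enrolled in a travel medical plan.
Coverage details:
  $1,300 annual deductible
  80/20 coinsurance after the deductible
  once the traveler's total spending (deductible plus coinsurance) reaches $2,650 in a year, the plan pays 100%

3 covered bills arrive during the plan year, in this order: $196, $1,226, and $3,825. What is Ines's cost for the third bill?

$765

Bill 1, $196: all of it applies to the deductible. Traveler owes $196 (running OOP $196).
Bill 2, $1,226: $1,104 to deductible, leaving $122; 20% of $122 = $24.40. Traveler pays $1,128.40; OOP now $1,324.40.
Bill 3, $3,825: 20% coinsurance on $3,825 = $765. Traveler pays $765; OOP now $2,089.40.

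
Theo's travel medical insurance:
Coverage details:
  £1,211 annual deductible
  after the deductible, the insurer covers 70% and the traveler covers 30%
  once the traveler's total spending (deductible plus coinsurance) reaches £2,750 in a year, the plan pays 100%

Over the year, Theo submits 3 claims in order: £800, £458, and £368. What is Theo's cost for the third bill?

£110.40

Bill 1, £800: entire amount goes to the deductible. Traveler owes £800 (running OOP £800).
Bill 2, £458: deductible takes £411, £47 remains; traveler's 30% is £14.10. Traveler pays £425.10; OOP now £1,225.10.
Bill 3, £368: deductible met; 30% of £368 = £110.40. Traveler owes £110.40 (running OOP £1,335.50).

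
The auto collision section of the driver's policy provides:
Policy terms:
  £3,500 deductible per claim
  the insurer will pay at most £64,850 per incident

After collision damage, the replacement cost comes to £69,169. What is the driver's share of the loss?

Subtract the deductible: £69,169 − £3,500 = £65,669.
Since £65,669 > £64,850, the payout is capped at £64,850.
Driver's share is the uncovered remainder: £69,169 − £64,850 = £4,319.

£4,319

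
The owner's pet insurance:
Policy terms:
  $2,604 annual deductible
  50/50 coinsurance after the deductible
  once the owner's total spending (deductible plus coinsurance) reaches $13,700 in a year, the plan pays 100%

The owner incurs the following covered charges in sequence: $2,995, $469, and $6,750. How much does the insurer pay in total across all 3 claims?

$3,805

Bill 1, $2,995: $2,604 finishes the deductible; $391 goes to coinsurance; coinsurance $391 × 50% = $195.50. Owner owes $2,799.50 (running OOP $2,799.50). Insurer: $2,995 − $2,799.50 = $195.50.
Bill 2, $469: deductible already satisfied, so owner's share is 50% × $469 = $234.50. Cost to owner: $234.50. OOP to date $3,034. Insurer: $469 − $234.50 = $234.50.
Bill 3, $6,750: deductible already satisfied, so owner's share is 50% × $6,750 = $3,375. Owner pays $3,375; OOP now $6,409. Insurer: $6,750 − $3,375 = $3,375.
Insurer total = bills − owner's total = $10,214 − $6,409 = $3,805.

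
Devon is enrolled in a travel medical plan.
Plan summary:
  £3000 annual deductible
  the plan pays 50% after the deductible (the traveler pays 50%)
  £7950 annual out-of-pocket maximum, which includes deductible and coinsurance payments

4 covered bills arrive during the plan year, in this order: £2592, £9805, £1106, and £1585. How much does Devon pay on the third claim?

Bill 1, £2592: fully absorbed by the deductible. Cost to traveler: £2592. OOP to date £2592.
Bill 2, £9805: deductible takes £408, £9397 remains; coinsurance £9397 × 50% = £4698.50. Traveler owes £5106.50 (running OOP £7698.50).
Bill 3, £1106: deductible already satisfied, so traveler's share is 50% × £1106 = £553. Adding that to £7698.50 gives £8251.50, past the £7950 cap; traveler pays only £7950 − £7698.50 = £251.50.

£251.50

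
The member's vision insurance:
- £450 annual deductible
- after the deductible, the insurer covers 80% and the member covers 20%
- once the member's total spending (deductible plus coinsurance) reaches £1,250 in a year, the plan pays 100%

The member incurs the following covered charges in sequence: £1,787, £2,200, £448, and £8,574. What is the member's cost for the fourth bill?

£3

Claim 1 — £1,787: £450 to deductible, leaving £1,337; 20% of £1,337 = £267.40. Member pays £717.40; OOP now £717.40.
Claim 2 — £2,200: 20% coinsurance on £2,200 = £440. Member pays £440; OOP now £1,157.40.
Claim 3 — £448: deductible met; 20% of £448 = £89.60. Cost to member: £89.60. OOP to date £1,247.
Claim 4 — £8,574: deductible met; 20% of £8,574 = £1,714.80. That would push OOP to £2,961.80, over the £1,250 cap, so member pays £1,250 − £1,247 = £3.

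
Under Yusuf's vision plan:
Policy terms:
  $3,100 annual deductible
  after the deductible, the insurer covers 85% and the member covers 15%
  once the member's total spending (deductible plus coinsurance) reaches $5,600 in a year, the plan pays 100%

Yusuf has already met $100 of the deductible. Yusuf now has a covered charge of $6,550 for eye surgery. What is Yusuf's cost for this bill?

Remaining deductible: $3,100 − $100 = $3,000.
After the $3,000 deductible portion, $6,550 − $3,000 = $3,550 is subject to coinsurance.
15% of $3,550 = $532.50 falls to the member.
Member responsibility before any cap: $3,000 + $532.50 = $3,532.50.
Total out-of-pocket so far would be $100 + $3,532.50 = $3,632.50, below the $5,600 cap — no reduction.

$3,532.50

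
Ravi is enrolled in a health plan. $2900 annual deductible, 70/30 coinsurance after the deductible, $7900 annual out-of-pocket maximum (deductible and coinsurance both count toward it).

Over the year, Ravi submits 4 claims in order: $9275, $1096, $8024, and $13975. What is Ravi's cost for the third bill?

$2407.20

#1 ($9275): $2900 to deductible, leaving $6375; 30% of $6375 = $1912.50. Patient owes $4812.50 (running OOP $4812.50).
#2 ($1096): 30% coinsurance on $1096 = $328.80. Cost to patient: $328.80. OOP to date $5141.30.
#3 ($8024): deductible met; 30% of $8024 = $2407.20. Cost to patient: $2407.20. OOP to date $7548.50.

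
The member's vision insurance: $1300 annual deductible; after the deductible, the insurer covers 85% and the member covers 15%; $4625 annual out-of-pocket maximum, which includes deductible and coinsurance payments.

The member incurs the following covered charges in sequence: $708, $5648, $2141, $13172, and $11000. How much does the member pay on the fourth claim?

Bill 1, $708: entire amount goes to the deductible. Member pays $708; OOP now $708.
Bill 2, $5648: deductible takes $592, $5056 remains; 15% of $5056 = $758.40. Cost to member: $1350.40. OOP to date $2058.40.
Bill 3, $2141: 15% coinsurance on $2141 = $321.15. Cost to member: $321.15. OOP to date $2379.55.
Bill 4, $13172: deductible met; 15% of $13172 = $1975.80. Member pays $1975.80; OOP now $4355.35.

$1975.80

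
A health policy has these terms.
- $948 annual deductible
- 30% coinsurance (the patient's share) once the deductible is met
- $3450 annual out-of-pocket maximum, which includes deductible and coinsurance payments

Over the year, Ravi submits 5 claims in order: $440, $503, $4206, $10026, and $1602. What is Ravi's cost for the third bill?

Bill 1, $440: fully absorbed by the deductible. Patient owes $440 (running OOP $440).
Bill 2, $503: fully absorbed by the deductible. Patient pays $503; OOP now $943.
Bill 3, $4206: $5 to deductible, leaving $4201; patient's 30% is $1260.30. Patient owes $1265.30 (running OOP $2208.30).

$1265.30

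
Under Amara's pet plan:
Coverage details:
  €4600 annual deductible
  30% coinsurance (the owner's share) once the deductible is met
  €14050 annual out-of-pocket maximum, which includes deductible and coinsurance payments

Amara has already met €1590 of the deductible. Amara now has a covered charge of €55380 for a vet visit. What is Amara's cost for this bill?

Deductible still to meet: €4600 − €1590 = €3010.
The remaining €52370 (= €55380 − €3010) moves to coinsurance.
Coinsurance: €52370 × 30% = €15711.
So the owner owes €3010 + €15711 = €18721 before any cap.
Adding €18721 to the €1590 already spent would give €20311, which exceeds the €14050 cap; the owner pays just €14050 − €1590 = €12460.

€12460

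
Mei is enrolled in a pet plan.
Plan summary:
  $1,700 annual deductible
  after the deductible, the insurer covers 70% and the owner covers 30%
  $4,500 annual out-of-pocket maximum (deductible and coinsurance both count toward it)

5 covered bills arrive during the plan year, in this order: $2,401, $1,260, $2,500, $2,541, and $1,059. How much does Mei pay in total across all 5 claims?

$4,118.30

Claim 1 — $2,401: $1,700 to deductible, leaving $701; owner's 30% is $210.30. Cost to owner: $1,910.30. OOP to date $1,910.30.
Claim 2 — $1,260: deductible already satisfied, so owner's share is 30% × $1,260 = $378. Owner owes $378 (running OOP $2,288.30).
Claim 3 — $2,500: deductible met; 30% of $2,500 = $750. Owner pays $750; OOP now $3,038.30.
Claim 4 — $2,541: 30% coinsurance on $2,541 = $762.30. Owner pays $762.30; OOP now $3,800.60.
Claim 5 — $1,059: deductible met; 30% of $1,059 = $317.70. Owner owes $317.70 (running OOP $4,118.30).
Total paid by the owner: $1,910.30 + $378 + $750 + $762.30 + $317.70 = $4,118.30.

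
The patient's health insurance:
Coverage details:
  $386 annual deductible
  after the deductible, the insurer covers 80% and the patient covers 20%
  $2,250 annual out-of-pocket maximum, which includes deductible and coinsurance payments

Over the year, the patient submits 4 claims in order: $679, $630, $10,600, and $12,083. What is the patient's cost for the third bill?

#1 ($679): $386 finishes the deductible; $293 goes to coinsurance; coinsurance $293 × 20% = $58.60. Patient owes $444.60 (running OOP $444.60).
#2 ($630): deductible already satisfied, so patient's share is 20% × $630 = $126. Patient owes $126 (running OOP $570.60).
#3 ($10,600): deductible met; 20% of $10,600 = $2,120. Adding that to $570.60 gives $2,690.60, past the $2,250 cap; patient pays only $2,250 − $570.60 = $1,679.40.

$1,679.40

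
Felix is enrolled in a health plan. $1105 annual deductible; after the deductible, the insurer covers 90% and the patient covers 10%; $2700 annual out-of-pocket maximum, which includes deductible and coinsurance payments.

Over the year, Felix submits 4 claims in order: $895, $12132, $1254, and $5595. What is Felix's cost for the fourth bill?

$277.40

#1 ($895): fully absorbed by the deductible. Cost to patient: $895. OOP to date $895.
#2 ($12132): $210 to deductible, leaving $11922; coinsurance $11922 × 10% = $1192.20. Cost to patient: $1402.20. OOP to date $2297.20.
#3 ($1254): deductible met; 10% of $1254 = $125.40. Patient pays $125.40; OOP now $2422.60.
#4 ($5595): deductible already satisfied, so patient's share is 10% × $5595 = $559.50. OOP would hit $2982.10 > $2700, so the cap limits the patient to $2700 − $2422.60 = $277.40.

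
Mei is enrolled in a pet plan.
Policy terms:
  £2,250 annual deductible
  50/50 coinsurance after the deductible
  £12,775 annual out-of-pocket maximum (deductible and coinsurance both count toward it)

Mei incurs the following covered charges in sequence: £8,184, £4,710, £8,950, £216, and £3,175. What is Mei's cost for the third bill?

£4,475

#1 (£8,184): £2,250 finishes the deductible; £5,934 goes to coinsurance; owner's 50% is £2,967. Owner pays £5,217; OOP now £5,217.
#2 (£4,710): deductible already satisfied, so owner's share is 50% × £4,710 = £2,355. Owner pays £2,355; OOP now £7,572.
#3 (£8,950): 50% coinsurance on £8,950 = £4,475. Owner owes £4,475 (running OOP £12,047).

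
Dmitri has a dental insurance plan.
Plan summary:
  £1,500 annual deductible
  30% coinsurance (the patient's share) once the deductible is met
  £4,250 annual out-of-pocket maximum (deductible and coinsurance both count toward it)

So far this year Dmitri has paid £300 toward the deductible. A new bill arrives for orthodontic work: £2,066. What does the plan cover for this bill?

£606.20

Remaining deductible: £1,500 − £300 = £1,200.
The remaining £866 (= £2,066 − £1,200) moves to coinsurance.
30% of £866 = £259.80 falls to the patient.
So the patient owes £1,200 + £259.80 = £1,459.80 before any cap.
Year-to-date out-of-pocket becomes £300 + £1,459.80 = £1,759.80, still under the £4,250 maximum, so no cap applies.
Insurer pays the balance: £2,066 − £1,459.80 = £606.20.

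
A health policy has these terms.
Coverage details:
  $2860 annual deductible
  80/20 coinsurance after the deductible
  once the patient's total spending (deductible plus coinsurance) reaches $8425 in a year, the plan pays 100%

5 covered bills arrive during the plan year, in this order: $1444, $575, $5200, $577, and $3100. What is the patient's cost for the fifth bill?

Claim 1 — $1444: fully absorbed by the deductible. Patient owes $1444 (running OOP $1444).
Claim 2 — $575: fully absorbed by the deductible. Cost to patient: $575. OOP to date $2019.
Claim 3 — $5200: $841 finishes the deductible; $4359 goes to coinsurance; patient's 20% is $871.80. Cost to patient: $1712.80. OOP to date $3731.80.
Claim 4 — $577: 20% coinsurance on $577 = $115.40. Patient pays $115.40; OOP now $3847.20.
Claim 5 — $3100: deductible met; 20% of $3100 = $620. Patient owes $620 (running OOP $4467.20).

$620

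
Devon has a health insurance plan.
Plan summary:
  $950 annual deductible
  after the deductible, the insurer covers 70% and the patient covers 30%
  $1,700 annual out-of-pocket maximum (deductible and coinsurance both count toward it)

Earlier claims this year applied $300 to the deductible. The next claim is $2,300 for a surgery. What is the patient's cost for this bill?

$1,145

Remaining deductible: $950 − $300 = $650.
The remaining $1,650 (= $2,300 − $650) moves to coinsurance.
30% of $1,650 = $495 falls to the patient.
So the patient owes $650 + $495 = $1,145 before any cap.
Total out-of-pocket so far would be $300 + $1,145 = $1,445, below the $1,700 cap — no reduction.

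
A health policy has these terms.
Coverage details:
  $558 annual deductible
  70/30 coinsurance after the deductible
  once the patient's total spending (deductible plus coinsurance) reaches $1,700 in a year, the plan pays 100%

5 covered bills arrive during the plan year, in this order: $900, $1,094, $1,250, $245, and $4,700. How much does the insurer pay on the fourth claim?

$171.50

#1 ($900): deductible takes $558, $342 remains; coinsurance $342 × 30% = $102.60. Patient pays $660.60; OOP now $660.60. Insurer: $900 − $660.60 = $239.40.
#2 ($1,094): 30% coinsurance on $1,094 = $328.20. Cost to patient: $328.20. OOP to date $988.80. Insurer: $1,094 − $328.20 = $765.80.
#3 ($1,250): 30% coinsurance on $1,250 = $375. Patient pays $375; OOP now $1,363.80. Plan pays $1,250 − $375 = $875.
#4 ($245): deductible already satisfied, so patient's share is 30% × $245 = $73.50. Cost to patient: $73.50. OOP to date $1,437.30. Insurer: $245 − $73.50 = $171.50.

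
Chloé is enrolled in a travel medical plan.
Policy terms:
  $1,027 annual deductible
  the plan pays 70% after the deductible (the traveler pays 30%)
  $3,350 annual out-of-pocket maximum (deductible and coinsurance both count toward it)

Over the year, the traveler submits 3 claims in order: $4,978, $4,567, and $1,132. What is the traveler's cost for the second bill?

$1,137.70

Claim 1 ($4,978): deductible takes $1,027, $3,951 remains; traveler's 30% is $1,185.30. Traveler owes $2,212.30 (running OOP $2,212.30).
Claim 2 ($4,567): deductible met; 30% of $4,567 = $1,370.10. Adding that to $2,212.30 gives $3,582.40, past the $3,350 cap; traveler pays only $3,350 − $2,212.30 = $1,137.70.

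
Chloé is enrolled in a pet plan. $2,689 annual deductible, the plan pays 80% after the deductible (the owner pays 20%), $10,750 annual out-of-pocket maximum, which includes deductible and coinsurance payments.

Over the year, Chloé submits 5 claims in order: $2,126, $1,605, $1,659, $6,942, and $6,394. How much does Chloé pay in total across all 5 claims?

$5,896.40

Bill 1, $2,126: fully absorbed by the deductible. Cost to owner: $2,126. OOP to date $2,126.
Bill 2, $1,605: deductible takes $563, $1,042 remains; 20% of $1,042 = $208.40. Owner pays $771.40; OOP now $2,897.40.
Bill 3, $1,659: 20% coinsurance on $1,659 = $331.80. Owner owes $331.80 (running OOP $3,229.20).
Bill 4, $6,942: 20% coinsurance on $6,942 = $1,388.40. Cost to owner: $1,388.40. OOP to date $4,617.60.
Bill 5, $6,394: deductible already satisfied, so owner's share is 20% × $6,394 = $1,278.80. Owner owes $1,278.80 (running OOP $5,896.40).
Summing the owner's payments: $2,126 + $771.40 + $331.80 + $1,388.40 + $1,278.80 = $5,896.40.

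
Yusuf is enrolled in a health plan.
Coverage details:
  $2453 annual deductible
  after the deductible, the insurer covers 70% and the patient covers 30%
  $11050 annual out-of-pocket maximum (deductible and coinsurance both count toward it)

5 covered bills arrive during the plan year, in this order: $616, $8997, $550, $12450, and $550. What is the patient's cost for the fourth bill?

#1 ($616): entire amount goes to the deductible. Patient pays $616; OOP now $616.
#2 ($8997): deductible takes $1837, $7160 remains; patient's 30% is $2148. Patient pays $3985; OOP now $4601.
#3 ($550): deductible met; 30% of $550 = $165. Patient pays $165; OOP now $4766.
#4 ($12450): deductible met; 30% of $12450 = $3735. Patient pays $3735; OOP now $8501.

$3735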